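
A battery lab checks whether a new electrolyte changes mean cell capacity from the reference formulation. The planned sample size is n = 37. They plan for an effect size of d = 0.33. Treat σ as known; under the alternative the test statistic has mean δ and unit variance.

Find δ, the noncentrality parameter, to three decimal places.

δ ≈ 2.007

δ = d·√n = 0.33 × √37 = 2.0073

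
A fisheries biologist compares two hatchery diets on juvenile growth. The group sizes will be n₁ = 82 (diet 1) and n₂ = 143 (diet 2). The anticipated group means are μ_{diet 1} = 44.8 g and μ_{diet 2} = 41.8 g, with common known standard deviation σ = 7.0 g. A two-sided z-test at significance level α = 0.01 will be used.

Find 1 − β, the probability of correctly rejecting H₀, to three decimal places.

Power ≈ 0.698

Standardized effect: d = |μ_{diet 1} − μ_{diet 2}| / σ = |44.8 − 41.8| / 7.0 = 0.4286
Noncentrality parameter: δ = d / √(1/n₁ + 1/n₂) = 0.4286 / √(1/82 + 1/143) = 3.0939
Critical value for a two-sided test at α = 0.01: z_{α/2} = 2.576.
Power = Φ(δ − 2.576) + Φ(−δ − 2.576) = Φ(0.518) + Φ(-5.670) = 0.6978 + 0.0000 = 0.6978.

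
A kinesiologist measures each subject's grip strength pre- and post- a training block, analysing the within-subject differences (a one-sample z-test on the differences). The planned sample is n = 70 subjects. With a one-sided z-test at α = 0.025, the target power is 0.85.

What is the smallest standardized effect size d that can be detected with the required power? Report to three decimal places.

Required noncentrality: δ = z_{0.025} + z_{0.15} = 1.960 + 1.036 = 2.996.
δ = d·√n ⇒ d = δ/√n = 2.996/√70 = 0.3581.

d ≈ 0.358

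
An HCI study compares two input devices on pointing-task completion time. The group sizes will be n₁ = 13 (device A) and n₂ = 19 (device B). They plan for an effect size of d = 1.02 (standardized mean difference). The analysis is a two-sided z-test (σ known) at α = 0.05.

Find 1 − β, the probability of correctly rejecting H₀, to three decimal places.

Noncentrality parameter: δ = d / √(1/n₁ + 1/n₂) = 1.02 / √(1/13 + 1/19) = 2.8338
Critical value for a two-sided test at α = 0.05: z_{α/2} = 1.960.
Power = Φ(δ − 1.960) + Φ(−δ − 1.960) = Φ(0.874) + Φ(-4.794) = 0.8089 + 0.0000 = 0.8089.

Power ≈ 0.809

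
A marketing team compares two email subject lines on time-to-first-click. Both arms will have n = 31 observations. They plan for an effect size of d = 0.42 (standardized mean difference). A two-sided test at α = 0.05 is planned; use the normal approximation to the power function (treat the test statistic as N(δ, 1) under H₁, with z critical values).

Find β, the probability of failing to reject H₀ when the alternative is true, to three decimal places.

β ≈ 0.620

Noncentrality parameter: δ = d·√(n/2) = 0.42 × √(31/2) = 1.6535
Two-sided α = 0.05 → critical value z_{0.025} = 1.960.
Power = Φ(δ − 1.960) + Φ(−δ − 1.960) = Φ(-0.306) + Φ(-3.614) = 0.3796 + 0.0002 = 0.3798.
Type II error: β = 1 − power = 1 − 0.3798 = 0.6202.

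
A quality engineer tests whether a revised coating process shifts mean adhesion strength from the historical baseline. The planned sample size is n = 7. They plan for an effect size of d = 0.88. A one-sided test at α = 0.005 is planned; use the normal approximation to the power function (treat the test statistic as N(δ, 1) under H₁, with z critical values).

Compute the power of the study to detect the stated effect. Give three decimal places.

Noncentrality parameter: δ = d·√n = 0.88 × √7 = 2.3283
One-sided α = 0.005 → critical value z_{0.005} = 2.576.
Power = P(Z > 2.576 − δ) = Φ(-0.248) = 0.4022.

Power ≈ 0.402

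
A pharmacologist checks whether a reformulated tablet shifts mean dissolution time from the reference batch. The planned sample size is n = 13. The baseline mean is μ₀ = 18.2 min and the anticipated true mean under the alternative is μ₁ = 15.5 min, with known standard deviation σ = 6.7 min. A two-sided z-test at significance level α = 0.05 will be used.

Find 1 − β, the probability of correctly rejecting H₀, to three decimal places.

Power ≈ 0.306

Standardized effect: d = |μ₁ − μ₀| / σ = |15.5 − 18.2| / 6.7 = 0.4030
Noncentrality parameter: δ = d·√n = 0.4030 × √13 = 1.4530
Critical value for a two-sided test at α = 0.05: z_{α/2} = 1.960.
Power = Φ(δ − 1.960) + Φ(−δ − 1.960) = Φ(-0.507) + Φ(-3.413) = 0.3061 + 0.0003 = 0.3064.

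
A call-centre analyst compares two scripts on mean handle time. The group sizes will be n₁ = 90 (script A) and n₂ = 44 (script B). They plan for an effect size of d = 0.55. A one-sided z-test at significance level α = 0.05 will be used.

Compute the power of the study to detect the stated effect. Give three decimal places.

Noncentrality parameter: δ = d / √(1/n₁ + 1/n₂) = 0.55 / √(1/90 + 1/44) = 2.9899
One-sided α = 0.05 → critical value z_{0.05} = 1.645.
Power = P(Z > 1.645 − δ) = Φ(1.345) = 0.9107.

Power ≈ 0.911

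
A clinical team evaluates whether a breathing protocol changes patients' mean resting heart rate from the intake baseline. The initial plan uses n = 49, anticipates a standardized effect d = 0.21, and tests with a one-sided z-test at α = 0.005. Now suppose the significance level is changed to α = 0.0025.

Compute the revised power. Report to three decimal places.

δ = d·√n = 0.21 × √49 = 1.4700 (unchanged). New critical value: z_{0.0025} = 2.807.
Revised power = P(Z > 2.807 − δ) = Φ(-1.337) = 0.0906.

Power ≈ 0.091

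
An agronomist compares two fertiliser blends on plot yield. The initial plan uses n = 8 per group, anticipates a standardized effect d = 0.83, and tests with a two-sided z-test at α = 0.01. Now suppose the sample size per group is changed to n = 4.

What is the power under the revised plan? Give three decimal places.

With n = 4 per group: δ = d·√(n/2) = 0.83 × √(4/2) = 1.1738. Critical value z_{0.005} = 2.576.
Revised power = Φ(δ − 2.576) + Φ(−δ − 2.576) = Φ(-1.402) + Φ(-3.750) = 0.0805 + 0.0001 = 0.0805.

Power ≈ 0.081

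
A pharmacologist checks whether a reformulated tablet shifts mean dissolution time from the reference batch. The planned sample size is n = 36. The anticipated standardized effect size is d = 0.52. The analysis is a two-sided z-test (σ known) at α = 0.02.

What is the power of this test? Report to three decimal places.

Power ≈ 0.786

Noncentrality parameter: δ = d·√n = 0.52 × √36 = 3.1200
Two-sided α = 0.02 → critical value z_{0.01} = 2.326.
Power = Φ(δ − 2.326) + Φ(−δ − 2.326) = Φ(0.794) + Φ(-5.446) = 0.7863 + 0.0000 = 0.7863.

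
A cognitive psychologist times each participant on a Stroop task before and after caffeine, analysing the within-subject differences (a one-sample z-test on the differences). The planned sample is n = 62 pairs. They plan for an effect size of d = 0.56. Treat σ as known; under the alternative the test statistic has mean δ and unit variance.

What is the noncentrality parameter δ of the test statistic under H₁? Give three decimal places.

δ = d·√n = 0.56 × √62 = 4.4094

δ ≈ 4.409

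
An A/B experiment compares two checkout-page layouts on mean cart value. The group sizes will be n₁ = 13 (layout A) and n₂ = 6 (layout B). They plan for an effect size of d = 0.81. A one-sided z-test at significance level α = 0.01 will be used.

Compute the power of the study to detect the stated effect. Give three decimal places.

Power ≈ 0.247

Noncentrality parameter: δ = d / √(1/n₁ + 1/n₂) = 0.81 / √(1/13 + 1/6) = 1.6412
One-sided α = 0.01 → critical value z_{0.01} = 2.326.
Power = Φ(δ − 2.326) = Φ(-0.685) = 0.2466.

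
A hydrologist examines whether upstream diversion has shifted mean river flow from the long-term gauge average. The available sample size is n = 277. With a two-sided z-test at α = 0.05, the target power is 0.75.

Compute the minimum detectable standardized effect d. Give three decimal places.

Required noncentrality: δ = z_{0.025} + z_{0.25} = 1.960 + 0.674 = 2.634.
(Lower-tail contribution to power is negligible for δ > 0.)
δ = d·√n ⇒ d = δ/√n = 2.634/√277 = 0.1583.

d ≈ 0.158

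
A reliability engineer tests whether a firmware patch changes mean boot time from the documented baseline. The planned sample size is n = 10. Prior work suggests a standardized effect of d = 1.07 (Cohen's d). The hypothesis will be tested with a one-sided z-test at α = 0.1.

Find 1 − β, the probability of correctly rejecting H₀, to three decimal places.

Noncentrality parameter: δ = d·√n = 1.07 × √10 = 3.3836
Critical value for a one-sided test at α = 0.1: z_α = 1.282.
Power = P(Z > 1.282 − δ) = Φ(2.102) = 0.9822.

Power ≈ 0.982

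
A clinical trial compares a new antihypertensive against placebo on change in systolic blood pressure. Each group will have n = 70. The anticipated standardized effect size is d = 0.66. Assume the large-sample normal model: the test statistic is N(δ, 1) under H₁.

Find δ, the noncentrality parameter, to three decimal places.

The noncentrality parameter scales effect size by the design's sample-size factor: δ = d·√(n/2) = 0.66 × √(70/2) = 3.9046

δ ≈ 3.905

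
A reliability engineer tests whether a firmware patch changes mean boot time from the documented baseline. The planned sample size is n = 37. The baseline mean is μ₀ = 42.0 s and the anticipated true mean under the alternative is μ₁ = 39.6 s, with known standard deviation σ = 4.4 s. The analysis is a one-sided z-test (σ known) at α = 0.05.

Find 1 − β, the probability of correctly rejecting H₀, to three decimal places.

Power ≈ 0.953

Standardized effect: d = |μ₁ − μ₀| / σ = |39.6 − 42.0| / 4.4 = 0.5455
Noncentrality parameter: λ = d·√n = 0.5455 × √37 = 3.3179
One-sided α = 0.05 → critical value z_{0.05} = 1.645.
Power = Φ(λ − 1.645) = Φ(1.673) = 0.9528.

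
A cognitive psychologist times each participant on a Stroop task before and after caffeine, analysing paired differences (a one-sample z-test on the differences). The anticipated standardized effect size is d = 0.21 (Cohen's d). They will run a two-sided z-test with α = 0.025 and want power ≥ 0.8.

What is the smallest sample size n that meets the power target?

For power 0.8 need Φ(δ − z_{0.0125}) = 0.8, so δ = z_{0.0125} + z_{0.20} = 2.241 + 0.842 = 3.083.
(Ignoring the negligible lower-tail rejection probability gives the usual closed-form inversion.)
δ = d·√n ⇒ n = (δ/d)² = (3.083 / 0.21)² = 215.53.
Round up to the next whole unit.

n = 216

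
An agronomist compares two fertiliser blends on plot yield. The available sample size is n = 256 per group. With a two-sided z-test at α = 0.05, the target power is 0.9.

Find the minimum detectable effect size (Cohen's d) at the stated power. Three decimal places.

Need Φ(δ − 1.960) = 0.9, so δ = 1.960 + 1.282 = 3.242.
(The second rejection-region term Φ(−δ − z_{α/2}) is negligible and dropped.)
δ = d·√(n/2) ⇒ d = δ/√(n/2) = 3.242/√(256/2) = 0.2865.

d ≈ 0.287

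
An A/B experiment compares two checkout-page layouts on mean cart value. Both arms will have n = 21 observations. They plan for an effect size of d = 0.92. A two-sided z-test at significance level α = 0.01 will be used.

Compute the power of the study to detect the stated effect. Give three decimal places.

Power ≈ 0.657

Noncentrality parameter: δ = d·√(n/2) = 0.92 × √(21/2) = 2.9811
Two-sided α = 0.01 → critical value z_{0.005} = 2.576.
Power = Φ(δ − 2.576) + Φ(−δ − 2.576) = Φ(0.405) + Φ(-5.557) = 0.6574 + 0.0000 = 0.6574.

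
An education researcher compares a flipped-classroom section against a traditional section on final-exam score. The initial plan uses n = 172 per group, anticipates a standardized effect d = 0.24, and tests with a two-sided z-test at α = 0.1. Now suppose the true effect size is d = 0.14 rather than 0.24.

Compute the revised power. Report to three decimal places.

With d = 0.14: δ = d·√(n/2) = 0.14 × √(172/2) = 1.2983. Critical value z_{0.05} = 1.645.
Revised power = Φ(δ − 1.645) + Φ(−δ − 1.645) = Φ(-0.347) + Φ(-2.943) = 0.3645 + 0.0016 = 0.3661.

Power ≈ 0.366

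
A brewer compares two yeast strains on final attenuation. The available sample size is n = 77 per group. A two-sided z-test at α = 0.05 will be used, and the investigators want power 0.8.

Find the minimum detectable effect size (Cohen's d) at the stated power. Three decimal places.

d ≈ 0.452

Need Φ(δ − 1.960) = 0.8, so δ = 1.960 + 0.842 = 2.802.
(The second rejection-region term Φ(−δ − z_{α/2}) is negligible and dropped.)
δ = d·√(n/2) ⇒ d = δ/√(n/2) = 2.802/√(77/2) = 0.4515.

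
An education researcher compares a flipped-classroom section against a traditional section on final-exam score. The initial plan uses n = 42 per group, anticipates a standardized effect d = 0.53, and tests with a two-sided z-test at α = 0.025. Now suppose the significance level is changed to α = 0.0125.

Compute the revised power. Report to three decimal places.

δ = d·√(n/2) = 0.53 × √(42/2) = 2.4288 (unchanged). New critical value: z_{0.0063} = 2.498.
Revised power = Φ(δ − 2.498) + Φ(−δ − 2.498) = Φ(-0.069) + Φ(-4.926) = 0.4725 + 0.0000 = 0.4725.

Power ≈ 0.473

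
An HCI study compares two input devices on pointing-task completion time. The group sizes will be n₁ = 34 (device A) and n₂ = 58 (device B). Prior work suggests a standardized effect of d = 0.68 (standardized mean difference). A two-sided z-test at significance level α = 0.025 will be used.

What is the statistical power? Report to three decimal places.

Noncentrality parameter: δ = d / √(1/n₁ + 1/n₂) = 0.68 / √(1/34 + 1/58) = 3.1482
Critical value for a two-sided test at α = 0.025: z_{α/2} = 2.241.
Power = Φ(δ − 2.241) + Φ(−δ − 2.241) = Φ(0.907) + Φ(-5.390) = 0.8178 + 0.0000 = 0.8178.

Power ≈ 0.818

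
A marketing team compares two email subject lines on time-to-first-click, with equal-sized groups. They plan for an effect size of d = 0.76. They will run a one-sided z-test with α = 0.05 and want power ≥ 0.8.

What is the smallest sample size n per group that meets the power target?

For power 0.8 need Φ(δ − z_{0.05}) = 0.8, so δ = z_{0.05} + z_{0.20} = 1.645 + 0.842 = 2.486.
δ = d·√(n/2) ⇒ n = 2(δ/d)² = 2 × (2.486 / 0.76)² = 21.41.
Rounding up, n = 22 per group.

n = 22 per group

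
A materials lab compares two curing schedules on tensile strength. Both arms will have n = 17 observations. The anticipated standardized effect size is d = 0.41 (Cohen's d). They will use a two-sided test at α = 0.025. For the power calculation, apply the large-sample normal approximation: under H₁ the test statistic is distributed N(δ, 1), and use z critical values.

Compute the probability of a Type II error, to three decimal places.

Noncentrality parameter: δ = d·√(n/2) = 0.41 × √(17/2) = 1.1953
Critical value for a two-sided test at α = 0.025: z_{α/2} = 2.241.
Power = Φ(δ − 2.241) + Φ(−δ − 2.241) = Φ(-1.046) + Φ(-3.437) = 0.1478 + 0.0003 = 0.1481.
Type II error: β = 1 − power = 1 − 0.1481 = 0.8519.

β ≈ 0.852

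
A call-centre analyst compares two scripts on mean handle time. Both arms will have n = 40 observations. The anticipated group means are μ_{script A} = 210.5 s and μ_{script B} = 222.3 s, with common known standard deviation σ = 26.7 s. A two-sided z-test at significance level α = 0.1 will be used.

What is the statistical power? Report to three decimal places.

Power ≈ 0.630

Standardized effect: d = |μ_{script A} − μ_{script B}| / σ = |210.5 − 222.3| / 26.7 = 0.4419
Noncentrality parameter: λ = d·√(n/2) = 0.4419 × √(40/2) = 1.9764
Critical value for a two-sided test at α = 0.1: z_{α/2} = 1.645.
Power = Φ(λ − 1.645) + Φ(−λ − 1.645) = Φ(0.332) + Φ(-3.621) = 0.6299 + 0.0001 = 0.6300.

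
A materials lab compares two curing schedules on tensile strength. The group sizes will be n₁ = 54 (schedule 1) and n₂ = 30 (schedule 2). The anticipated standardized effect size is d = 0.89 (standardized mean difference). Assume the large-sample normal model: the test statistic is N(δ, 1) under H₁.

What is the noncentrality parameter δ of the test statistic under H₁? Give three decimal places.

δ ≈ 3.908

δ = d / √(1/n₁ + 1/n₂) = 0.89 / √(1/54 + 1/30) = 3.9085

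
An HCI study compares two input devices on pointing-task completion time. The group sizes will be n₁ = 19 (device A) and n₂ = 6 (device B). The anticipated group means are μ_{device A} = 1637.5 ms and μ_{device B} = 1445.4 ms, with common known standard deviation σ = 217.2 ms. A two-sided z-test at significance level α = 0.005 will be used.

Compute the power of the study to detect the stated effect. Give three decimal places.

Standardized effect: d = |μ_{device A} − μ_{device B}| / σ = |1637.5 − 1445.4| / 217.2 = 0.8844
Noncentrality parameter: λ = d / √(1/n₁ + 1/n₂) = 0.8844 / √(1/19 + 1/6) = 1.8886
Two-sided α = 0.005 → critical value z_{0.0025} = 2.807.
Power = Φ(λ − 2.807) + Φ(−λ − 2.807) = Φ(-0.918) + Φ(-4.696) = 0.1792 + 0.0000 = 0.1792.

Power ≈ 0.179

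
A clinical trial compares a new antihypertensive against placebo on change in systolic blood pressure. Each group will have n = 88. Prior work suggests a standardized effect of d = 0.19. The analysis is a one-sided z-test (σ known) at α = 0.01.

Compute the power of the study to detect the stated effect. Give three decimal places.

Power ≈ 0.143

Noncentrality parameter: δ = d·√(n/2) = 0.19 × √(88/2) = 1.2603
Critical value for a one-sided test at α = 0.01: z_α = 2.326.
Power = Φ(δ − 2.326) = Φ(-1.066) = 0.1432.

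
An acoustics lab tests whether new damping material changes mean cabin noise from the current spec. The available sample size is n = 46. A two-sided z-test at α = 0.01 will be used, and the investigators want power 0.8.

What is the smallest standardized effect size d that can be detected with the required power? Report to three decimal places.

Need Φ(δ − 2.576) = 0.8, so δ = 2.576 + 0.842 = 3.417.
(The second rejection-region term Φ(−δ − z_{α/2}) is negligible and dropped.)
δ = d·√n ⇒ d = δ/√n = 3.417/√46 = 0.5039.

d ≈ 0.504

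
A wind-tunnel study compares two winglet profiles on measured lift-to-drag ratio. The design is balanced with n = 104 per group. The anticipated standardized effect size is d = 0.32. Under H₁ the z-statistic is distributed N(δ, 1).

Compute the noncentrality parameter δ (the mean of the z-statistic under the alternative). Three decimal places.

δ ≈ 2.308

The noncentrality parameter scales effect size by the design's sample-size factor: δ = d·√(n/2) = 0.32 × √(104/2) = 2.3076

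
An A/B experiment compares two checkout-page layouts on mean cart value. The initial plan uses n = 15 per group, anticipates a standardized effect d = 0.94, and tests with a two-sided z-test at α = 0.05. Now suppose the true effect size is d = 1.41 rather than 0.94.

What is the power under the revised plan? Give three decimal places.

With d = 1.41: δ = d·√(n/2) = 1.41 × √(15/2) = 3.8614. Critical value z_{0.025} = 1.960.
Revised power = Φ(δ − 1.960) + Φ(−δ − 1.960) = Φ(1.901) + Φ(-5.821) = 0.9714 + 0.0000 = 0.9714.

Power ≈ 0.971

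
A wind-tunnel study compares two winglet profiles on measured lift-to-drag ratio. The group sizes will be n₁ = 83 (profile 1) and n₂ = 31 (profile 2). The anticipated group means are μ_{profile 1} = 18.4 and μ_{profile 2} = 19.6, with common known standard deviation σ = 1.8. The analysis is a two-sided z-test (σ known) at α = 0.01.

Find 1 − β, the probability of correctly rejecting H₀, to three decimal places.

Power ≈ 0.723

Standardized effect: d = |μ_{profile 1} − μ_{profile 2}| / σ = |18.4 − 19.6| / 1.8 = 0.6667
Noncentrality parameter: δ = d / √(1/n₁ + 1/n₂) = 0.6667 / √(1/83 + 1/31) = 3.1672
Two-sided α = 0.01 → critical value z_{0.005} = 2.576.
Power = Φ(δ − 2.576) + Φ(−δ − 2.576) = Φ(0.591) + Φ(-5.743) = 0.7229 + 0.0000 = 0.7229.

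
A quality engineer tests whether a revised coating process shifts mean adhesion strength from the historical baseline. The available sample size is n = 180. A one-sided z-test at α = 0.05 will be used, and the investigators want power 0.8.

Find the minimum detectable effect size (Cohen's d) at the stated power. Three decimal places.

Required noncentrality: δ = z_{0.05} + z_{0.20} = 1.645 + 0.842 = 2.486.
δ = d·√n ⇒ d = δ/√n = 2.486/√180 = 0.1853.

d ≈ 0.185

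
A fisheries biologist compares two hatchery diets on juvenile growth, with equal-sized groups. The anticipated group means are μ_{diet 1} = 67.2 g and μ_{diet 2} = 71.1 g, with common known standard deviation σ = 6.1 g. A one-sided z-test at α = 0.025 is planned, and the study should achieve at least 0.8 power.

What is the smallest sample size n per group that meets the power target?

Standardized effect: d = |μ_{diet 1} − μ_{diet 2}| / σ = |67.2 − 71.1| / 6.1 = 0.6393
Set Φ(δ − 1.960) = 0.8; then δ − 1.960 = Φ⁻¹(0.8) = 0.842, giving δ = 2.802.
δ = d·√(n/2) ⇒ n = 2(δ/d)² = 2 × (2.802 / 0.6393)² = 38.40.
Rounding up, n = 39 per group.

n = 39 per group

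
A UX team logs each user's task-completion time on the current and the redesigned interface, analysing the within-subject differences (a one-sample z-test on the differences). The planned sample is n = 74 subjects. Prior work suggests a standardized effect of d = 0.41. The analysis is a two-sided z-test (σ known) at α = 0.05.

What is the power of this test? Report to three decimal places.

Noncentrality parameter: δ = d·√n = 0.41 × √74 = 3.5270
Critical value for a two-sided test at α = 0.05: z_{α/2} = 1.960.
Power = Φ(δ − 1.960) + Φ(−δ − 1.960) = Φ(1.567) + Φ(-5.487) = 0.9414 + 0.0000 = 0.9414.

Power ≈ 0.941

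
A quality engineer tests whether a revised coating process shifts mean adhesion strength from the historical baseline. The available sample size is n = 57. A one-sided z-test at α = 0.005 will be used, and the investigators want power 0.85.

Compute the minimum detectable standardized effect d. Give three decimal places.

d ≈ 0.478

Required noncentrality: δ = z_{0.005} + z_{0.15} = 2.576 + 1.036 = 3.612.
δ = d·√n ⇒ d = δ/√n = 3.612/√57 = 0.4785.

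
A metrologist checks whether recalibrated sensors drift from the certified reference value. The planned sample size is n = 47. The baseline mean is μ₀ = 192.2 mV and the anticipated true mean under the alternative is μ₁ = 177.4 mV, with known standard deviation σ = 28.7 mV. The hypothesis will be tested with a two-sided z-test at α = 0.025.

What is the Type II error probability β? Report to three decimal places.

β ≈ 0.098

Standardized effect: d = |μ₁ − μ₀| / σ = |177.4 − 192.2| / 28.7 = 0.5157
Noncentrality parameter: δ = d·√n = 0.5157 × √47 = 3.5353
Critical value for a two-sided test at α = 0.025: z_{α/2} = 2.241.
Power = Φ(δ − 2.241) + Φ(−δ − 2.241) = Φ(1.294) + Φ(-5.777) = 0.9022 + 0.0000 = 0.9022.
Type II error: β = 1 − power = 1 − 0.9022 = 0.0978.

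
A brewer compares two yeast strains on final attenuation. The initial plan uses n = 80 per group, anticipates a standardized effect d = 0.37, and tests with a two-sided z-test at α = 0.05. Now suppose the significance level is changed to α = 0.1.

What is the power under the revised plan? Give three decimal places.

δ = d·√(n/2) = 0.37 × √(80/2) = 2.3401 (unchanged). New critical value: z_{0.05} = 1.645.
Revised power = Φ(δ − 1.645) + Φ(−δ − 1.645) = Φ(0.695) + Φ(-3.985) = 0.7565 + 0.0000 = 0.7566.

Power ≈ 0.757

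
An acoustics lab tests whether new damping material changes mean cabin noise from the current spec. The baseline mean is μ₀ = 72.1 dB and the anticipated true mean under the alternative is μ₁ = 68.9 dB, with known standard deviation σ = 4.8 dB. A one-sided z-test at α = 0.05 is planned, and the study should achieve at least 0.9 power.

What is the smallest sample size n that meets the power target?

Standardized effect: d = |μ₁ − μ₀| / σ = |68.9 − 72.1| / 4.8 = 0.6667
Set Φ(δ − 1.645) = 0.9; then δ − 1.645 = Φ⁻¹(0.9) = 1.282, giving δ = 2.926.
δ = d·√n ⇒ n = (δ/d)² = (2.926 / 0.6667)² = 19.27.
Round up to the next whole unit.

n = 20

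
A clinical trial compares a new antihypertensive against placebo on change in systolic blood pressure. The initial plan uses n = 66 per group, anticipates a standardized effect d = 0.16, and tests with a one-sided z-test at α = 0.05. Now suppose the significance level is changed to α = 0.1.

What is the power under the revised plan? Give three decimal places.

Power ≈ 0.359

δ = d·√(n/2) = 0.16 × √(66/2) = 0.9191 (unchanged). New critical value: z_{0.1} = 1.282.
Revised power = Φ(δ − 1.282) = Φ(-0.362) = 0.3585.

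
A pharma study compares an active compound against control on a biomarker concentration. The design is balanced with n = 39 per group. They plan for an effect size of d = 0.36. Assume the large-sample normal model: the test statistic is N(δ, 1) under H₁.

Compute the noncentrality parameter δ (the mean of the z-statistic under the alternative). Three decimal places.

δ ≈ 1.590

δ = d·√(n/2) = 0.36 × √(39/2) = 1.5897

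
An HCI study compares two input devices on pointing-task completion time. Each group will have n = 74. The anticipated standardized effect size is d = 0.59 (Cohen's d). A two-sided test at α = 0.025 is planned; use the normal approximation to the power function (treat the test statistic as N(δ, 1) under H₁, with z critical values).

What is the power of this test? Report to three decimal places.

Power ≈ 0.911

Noncentrality parameter: δ = d·√(n/2) = 0.59 × √(74/2) = 3.5888
Critical value for a two-sided test at α = 0.025: z_{α/2} = 2.241.
Power = Φ(δ − 2.241) + Φ(−δ − 2.241) = Φ(1.347) + Φ(-5.830) = 0.9111 + 0.0000 = 0.9111.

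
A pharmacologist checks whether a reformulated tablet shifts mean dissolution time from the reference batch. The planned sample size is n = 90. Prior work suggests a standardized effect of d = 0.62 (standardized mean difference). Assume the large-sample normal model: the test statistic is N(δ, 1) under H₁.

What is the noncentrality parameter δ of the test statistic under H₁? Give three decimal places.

δ ≈ 5.882

The noncentrality parameter scales effect size by the design's sample-size factor: δ = d·√n = 0.62 × √90 = 5.8818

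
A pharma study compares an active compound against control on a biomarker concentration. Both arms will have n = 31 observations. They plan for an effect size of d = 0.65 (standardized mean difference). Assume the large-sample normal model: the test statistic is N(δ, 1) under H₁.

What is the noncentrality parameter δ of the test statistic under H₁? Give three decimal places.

δ ≈ 2.559

δ = d·√(n/2) = 0.65 × √(31/2) = 2.5591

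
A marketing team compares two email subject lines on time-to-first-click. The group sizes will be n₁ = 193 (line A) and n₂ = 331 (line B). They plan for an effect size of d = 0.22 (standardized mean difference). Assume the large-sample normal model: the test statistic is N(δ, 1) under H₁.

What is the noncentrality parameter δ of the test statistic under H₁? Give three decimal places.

δ = d / √(1/n₁ + 1/n₂) = 0.22 / √(1/193 + 1/331) = 2.4291

δ ≈ 2.429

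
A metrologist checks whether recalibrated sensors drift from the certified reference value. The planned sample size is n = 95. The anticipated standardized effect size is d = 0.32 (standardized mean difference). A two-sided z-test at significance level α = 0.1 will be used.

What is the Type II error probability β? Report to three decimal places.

Noncentrality parameter: δ = d·√n = 0.32 × √95 = 3.1190
Two-sided α = 0.1 → critical value z_{0.05} = 1.645.
Power = Φ(δ − 1.645) + Φ(−δ − 1.645) = Φ(1.474) + Φ(-4.764) = 0.9298 + 0.0000 = 0.9298.
Type II error: β = 1 − power = 1 − 0.9298 = 0.0702.

β ≈ 0.070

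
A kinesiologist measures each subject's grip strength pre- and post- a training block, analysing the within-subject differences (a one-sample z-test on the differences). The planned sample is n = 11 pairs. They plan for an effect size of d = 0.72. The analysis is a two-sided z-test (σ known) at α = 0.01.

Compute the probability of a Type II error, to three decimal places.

β ≈ 0.575

Noncentrality parameter: δ = d·√n = 0.72 × √11 = 2.3880
Two-sided α = 0.01 → critical value z_{0.005} = 2.576.
Power = Φ(δ − 2.576) + Φ(−δ − 2.576) = Φ(-0.188) + Φ(-4.964) = 0.4255 + 0.0000 = 0.4255.
Type II error: β = 1 − power = 1 − 0.4255 = 0.5745.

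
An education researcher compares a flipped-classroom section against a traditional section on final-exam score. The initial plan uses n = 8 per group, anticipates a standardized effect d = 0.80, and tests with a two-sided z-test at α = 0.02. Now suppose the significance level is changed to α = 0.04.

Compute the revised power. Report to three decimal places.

Power ≈ 0.325

δ = d·√(n/2) = 0.80 × √(8/2) = 1.6000 (unchanged). New critical value: z_{0.02} = 2.054.
Revised power = Φ(δ − 2.054) + Φ(−δ − 2.054) = Φ(-0.454) + Φ(-3.654) = 0.3250 + 0.0001 = 0.3251.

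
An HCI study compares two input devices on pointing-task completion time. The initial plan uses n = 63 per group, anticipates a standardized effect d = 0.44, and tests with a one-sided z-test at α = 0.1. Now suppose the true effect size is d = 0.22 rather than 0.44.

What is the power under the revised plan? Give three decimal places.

With d = 0.22: δ = d·√(n/2) = 0.22 × √(63/2) = 1.2347. Critical value z_{0.1} = 1.282.
Revised power = Φ(δ − 1.282) = Φ(-0.047) = 0.4813.

Power ≈ 0.481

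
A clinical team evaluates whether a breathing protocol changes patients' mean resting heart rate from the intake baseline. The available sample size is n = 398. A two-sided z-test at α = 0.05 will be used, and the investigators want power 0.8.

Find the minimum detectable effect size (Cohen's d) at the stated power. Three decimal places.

d ≈ 0.140

Required noncentrality: δ = z_{0.025} + z_{0.20} = 1.960 + 0.842 = 2.802.
(The second rejection-region term Φ(−δ − z_{α/2}) is negligible and dropped.)
δ = d·√n ⇒ d = δ/√n = 2.802/√398 = 0.1404.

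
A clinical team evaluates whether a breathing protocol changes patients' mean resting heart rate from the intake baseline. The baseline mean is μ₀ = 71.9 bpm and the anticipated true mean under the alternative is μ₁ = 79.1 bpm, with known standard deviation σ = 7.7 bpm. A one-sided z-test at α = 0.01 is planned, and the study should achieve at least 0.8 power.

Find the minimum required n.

n = 12

Standardized effect: d = |μ₁ − μ₀| / σ = |79.1 − 71.9| / 7.7 = 0.9351
Set Φ(δ − 2.326) = 0.8; then δ − 2.326 = Φ⁻¹(0.8) = 0.842, giving δ = 3.168.
δ = d·√n ⇒ n = (δ/d)² = (3.168 / 0.9351)² = 11.48.
Round up to the next whole unit.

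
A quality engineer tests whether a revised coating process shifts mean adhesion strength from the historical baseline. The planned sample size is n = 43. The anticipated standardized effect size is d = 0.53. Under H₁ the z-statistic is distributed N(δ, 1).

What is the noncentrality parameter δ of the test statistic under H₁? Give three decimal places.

δ = d·√n = 0.53 × √43 = 3.4754

δ ≈ 3.475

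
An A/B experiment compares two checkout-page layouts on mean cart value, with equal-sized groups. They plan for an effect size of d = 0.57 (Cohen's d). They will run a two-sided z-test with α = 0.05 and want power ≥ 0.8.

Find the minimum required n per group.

Set Φ(δ − 1.960) = 0.8; then δ − 1.960 = Φ⁻¹(0.8) = 0.842, giving δ = 2.802.
(The Φ(−δ − z_{α/2}) term is vanishingly small for δ > 0 and is dropped in the standard sample-size formula.)
δ = d·√(n/2) ⇒ n = 2(δ/d)² = 2 × (2.802 / 0.57)² = 48.32.
Round up to the next whole unit.

n = 49 per group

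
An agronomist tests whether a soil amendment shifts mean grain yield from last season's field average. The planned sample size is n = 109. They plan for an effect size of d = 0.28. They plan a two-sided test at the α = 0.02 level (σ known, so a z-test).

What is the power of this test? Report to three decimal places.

Noncentrality parameter: δ = d·√n = 0.28 × √109 = 2.9233
Two-sided α = 0.02 → critical value z_{0.01} = 2.326.
Power = Φ(δ − 2.326) + Φ(−δ − 2.326) = Φ(0.597) + Φ(-5.250) = 0.7247 + 0.0000 = 0.7247.

Power ≈ 0.725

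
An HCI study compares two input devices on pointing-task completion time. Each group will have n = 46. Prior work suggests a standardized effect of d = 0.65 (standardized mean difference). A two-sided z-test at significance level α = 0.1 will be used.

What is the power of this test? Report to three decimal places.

Noncentrality parameter: δ = d·√(n/2) = 0.65 × √(46/2) = 3.1173
Critical value for a two-sided test at α = 0.1: z_{α/2} = 1.645.
Power = Φ(δ − 1.645) + Φ(−δ − 1.645) = Φ(1.472) + Φ(-4.762) = 0.9295 + 0.0000 = 0.9295.

Power ≈ 0.930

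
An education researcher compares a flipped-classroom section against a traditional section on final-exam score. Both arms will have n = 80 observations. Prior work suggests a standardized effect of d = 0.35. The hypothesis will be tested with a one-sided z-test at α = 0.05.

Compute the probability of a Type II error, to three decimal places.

Noncentrality parameter: δ = d·√(n/2) = 0.35 × √(80/2) = 2.2136
Critical value for a one-sided test at α = 0.05: z_α = 1.645.
Power = Φ(δ − 1.645) = Φ(0.569) = 0.7152.
Type II error: β = 1 − power = 1 − 0.7152 = 0.2848.

β ≈ 0.285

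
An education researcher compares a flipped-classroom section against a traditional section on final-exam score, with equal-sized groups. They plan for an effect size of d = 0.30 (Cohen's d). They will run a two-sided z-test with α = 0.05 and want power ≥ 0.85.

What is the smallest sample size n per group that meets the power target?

For power 0.85 need Φ(δ − z_{0.025}) = 0.85, so δ = z_{0.025} + z_{0.15} = 1.960 + 1.036 = 2.996.
(The Φ(−δ − z_{α/2}) term is vanishingly small for δ > 0 and is dropped in the standard sample-size formula.)
δ = d·√(n/2) ⇒ n = 2(δ/d)² = 2 × (2.996 / 0.30)² = 199.52.
Round up to the next whole unit.

n = 200 per group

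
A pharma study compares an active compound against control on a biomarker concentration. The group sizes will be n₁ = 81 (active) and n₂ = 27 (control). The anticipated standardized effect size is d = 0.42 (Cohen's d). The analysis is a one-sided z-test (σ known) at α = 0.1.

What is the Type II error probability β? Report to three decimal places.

β ≈ 0.271

Noncentrality parameter: δ = d / √(1/n₁ + 1/n₂) = 0.42 / √(1/81 + 1/27) = 1.8900
Critical value for a one-sided test at α = 0.1: z_α = 1.282.
Power = Φ(δ − 1.282) = Φ(0.608) = 0.7286.
Type II error: β = 1 − power = 1 − 0.7286 = 0.2714.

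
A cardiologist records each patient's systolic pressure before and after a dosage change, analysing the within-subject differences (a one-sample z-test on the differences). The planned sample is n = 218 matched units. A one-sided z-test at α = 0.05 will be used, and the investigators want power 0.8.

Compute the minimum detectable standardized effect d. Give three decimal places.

d ≈ 0.168

Required noncentrality: δ = z_{0.05} + z_{0.20} = 1.645 + 0.842 = 2.486.
δ = d·√n ⇒ d = δ/√n = 2.486/√218 = 0.1684.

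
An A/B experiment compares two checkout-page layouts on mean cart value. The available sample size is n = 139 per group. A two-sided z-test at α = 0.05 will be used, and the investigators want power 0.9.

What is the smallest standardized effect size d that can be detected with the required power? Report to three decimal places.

Need Φ(δ − 1.960) = 0.9, so δ = 1.960 + 1.282 = 3.242.
(The second rejection-region term Φ(−δ − z_{α/2}) is negligible and dropped.)
δ = d·√(n/2) ⇒ d = δ/√(n/2) = 3.242/√(139/2) = 0.3888.

d ≈ 0.389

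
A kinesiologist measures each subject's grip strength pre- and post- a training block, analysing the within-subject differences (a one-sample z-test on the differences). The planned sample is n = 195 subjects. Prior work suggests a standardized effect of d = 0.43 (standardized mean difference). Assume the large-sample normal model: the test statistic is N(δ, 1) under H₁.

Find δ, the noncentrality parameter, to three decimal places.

δ ≈ 6.005

The noncentrality parameter scales effect size by the design's sample-size factor: δ = d·√n = 0.43 × √195 = 6.0046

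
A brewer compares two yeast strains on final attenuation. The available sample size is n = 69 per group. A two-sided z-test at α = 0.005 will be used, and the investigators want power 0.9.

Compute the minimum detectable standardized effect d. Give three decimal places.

d ≈ 0.696

Need Φ(δ − 2.807) = 0.9, so δ = 2.807 + 1.282 = 4.089.
(Lower-tail contribution to power is negligible for δ > 0.)
δ = d·√(n/2) ⇒ d = δ/√(n/2) = 4.089/√(69/2) = 0.6961.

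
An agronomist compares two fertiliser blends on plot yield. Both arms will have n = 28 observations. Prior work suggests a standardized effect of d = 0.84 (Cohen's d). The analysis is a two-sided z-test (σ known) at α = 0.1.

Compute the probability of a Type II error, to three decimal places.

Noncentrality parameter: δ = d·√(n/2) = 0.84 × √(28/2) = 3.1430
Two-sided α = 0.1 → critical value z_{0.05} = 1.645.
Power = Φ(δ − 1.645) + Φ(−δ − 1.645) = Φ(1.498) + Φ(-4.788) = 0.9330 + 0.0000 = 0.9330.
Type II error: β = 1 − power = 1 − 0.9330 = 0.0670.

β ≈ 0.067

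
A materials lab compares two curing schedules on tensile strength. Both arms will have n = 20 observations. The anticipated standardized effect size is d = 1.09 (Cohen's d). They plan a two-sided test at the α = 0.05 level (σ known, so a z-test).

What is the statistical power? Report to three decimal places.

Noncentrality parameter: δ = d·√(n/2) = 1.09 × √(20/2) = 3.4469
Critical value for a two-sided test at α = 0.05: z_{α/2} = 1.960.
Power = Φ(δ − 1.960) + Φ(−δ − 1.960) = Φ(1.487) + Φ(-5.407) = 0.9315 + 0.0000 = 0.9315.

Power ≈ 0.931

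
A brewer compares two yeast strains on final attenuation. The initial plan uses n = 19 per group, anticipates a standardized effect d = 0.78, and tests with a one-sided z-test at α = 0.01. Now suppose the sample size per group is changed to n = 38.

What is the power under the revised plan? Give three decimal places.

With n = 38 per group: δ = d·√(n/2) = 0.78 × √(38/2) = 3.3999. Critical value z_{0.01} = 2.326.
Revised power = Φ(δ − 2.326) = Φ(1.074) = 0.8585.

Power ≈ 0.858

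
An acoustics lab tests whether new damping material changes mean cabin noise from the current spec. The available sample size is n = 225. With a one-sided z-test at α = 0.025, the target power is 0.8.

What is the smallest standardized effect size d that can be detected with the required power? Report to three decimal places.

Required noncentrality: δ = z_{0.025} + z_{0.20} = 1.960 + 0.842 = 2.802.
δ = d·√n ⇒ d = δ/√n = 2.802/√225 = 0.1868.

d ≈ 0.187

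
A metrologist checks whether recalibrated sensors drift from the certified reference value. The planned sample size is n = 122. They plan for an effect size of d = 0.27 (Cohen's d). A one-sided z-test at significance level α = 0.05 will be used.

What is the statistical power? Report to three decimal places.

Power ≈ 0.909

Noncentrality parameter: δ = d·√n = 0.27 × √122 = 2.9822
Critical value for a one-sided test at α = 0.05: z_α = 1.645.
Power = Φ(δ − 1.645) = Φ(1.337) = 0.9095.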